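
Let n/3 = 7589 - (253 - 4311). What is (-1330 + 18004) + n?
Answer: 51615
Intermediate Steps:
n = 34941 (n = 3*(7589 - (253 - 4311)) = 3*(7589 - 1*(-4058)) = 3*(7589 + 4058) = 3*11647 = 34941)
(-1330 + 18004) + n = (-1330 + 18004) + 34941 = 16674 + 34941 = 51615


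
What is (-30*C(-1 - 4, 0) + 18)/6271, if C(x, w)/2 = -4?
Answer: 258/6271 ≈ 0.041142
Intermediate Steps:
C(x, w) = -8 (C(x, w) = 2*(-4) = -8)
(-30*C(-1 - 4, 0) + 18)/6271 = (-30*(-8) + 18)/6271 = (240 + 18)*(1/6271) = 258*(1/6271) = 258/6271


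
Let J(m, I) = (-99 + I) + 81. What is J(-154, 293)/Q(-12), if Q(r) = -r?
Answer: 275/12 ≈ 22.917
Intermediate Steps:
J(m, I) = -18 + I
J(-154, 293)/Q(-12) = (-18 + 293)/((-1*(-12))) = 275/12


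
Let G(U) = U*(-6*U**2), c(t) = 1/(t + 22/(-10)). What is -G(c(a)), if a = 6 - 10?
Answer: -750/29791 ≈ -0.025175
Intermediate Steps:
a = -4
c(t) = 1/(-11/5 + t) (c(t) = 1/(t + 22*(-1/10)) = 1/(t - 11/5) = 1/(-11/5 + t))
G(U) = -6*U**3
-G(c(a)) = -(-6)*(5/(-11 + 5*(-4)))**3 = -(-6)*(5/(-11 - 20))**3 = -(-6)*(5/(-31))**3 = -(-6)*(5*(-1/31))**3 = -(-6)*(-5/31)**3 = -(-6)*(-125)/29791 = -1*750/29791 = -750/29791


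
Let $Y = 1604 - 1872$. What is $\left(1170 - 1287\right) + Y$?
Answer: $-385$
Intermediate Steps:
$Y = -268$ ($Y = 1604 - 1872 = -268$)
$\left(1170 - 1287\right) + Y = \left(1170 - 1287\right) - 268 = -117 - 268 = -385$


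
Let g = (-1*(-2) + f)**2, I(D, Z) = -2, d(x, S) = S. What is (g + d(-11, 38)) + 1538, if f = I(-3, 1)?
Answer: 1576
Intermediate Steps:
f = -2
g = 0 (g = (-1*(-2) - 2)**2 = (2 - 2)**2 = 0**2 = 0)
(g + d(-11, 38)) + 1538 = (0 + 38) + 1538 = 38 + 1538 = 1576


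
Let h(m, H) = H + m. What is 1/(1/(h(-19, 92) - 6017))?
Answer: -5944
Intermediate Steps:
1/(1/(h(-19, 92) - 6017)) = 1/(1/((92 - 19) - 6017)) = 1/(1/(73 - 6017)) = 1/(1/(-5944)) = 1/(-1/5944) = -5944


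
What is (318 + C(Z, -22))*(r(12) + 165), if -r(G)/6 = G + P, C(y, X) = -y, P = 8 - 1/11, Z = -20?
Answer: 169338/11 ≈ 15394.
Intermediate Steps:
P = 87/11 (P = 8 - 1*1/11 = 8 - 1/11 = 87/11 ≈ 7.9091)
r(G) = -522/11 - 6*G (r(G) = -6*(G + 87/11) = -6*(87/11 + G) = -522/11 - 6*G)
(318 + C(Z, -22))*(r(12) + 165) = (318 - 1*(-20))*((-522/11 - 6*12) + 165) = (318 + 20)*((-522/11 - 72) + 165) = 338*(-1314/11 + 165) = 338*(501/11) = 169338/11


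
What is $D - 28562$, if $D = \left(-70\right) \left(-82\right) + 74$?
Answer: $-22748$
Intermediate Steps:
$D = 5814$ ($D = 5740 + 74 = 5814$)
$D - 28562 = 5814 - 28562 = -22748$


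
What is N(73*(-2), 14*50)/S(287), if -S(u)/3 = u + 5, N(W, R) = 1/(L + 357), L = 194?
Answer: -1/482676 ≈ -2.0718e-6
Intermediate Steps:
N(W, R) = 1/551 (N(W, R) = 1/(194 + 357) = 1/551)
S(u) = -15 - 3*u (S(u) = -3*(u + 5) = -3*(5 + u) = -15 - 3*u)
N(73*(-2), 14*50)/S(287) = 1/(551*(-15 - 3*287)) = 1/(551*(-15 - 861)) = (1/551)/(-876) = (1/551)*(-1/876) = -1/482676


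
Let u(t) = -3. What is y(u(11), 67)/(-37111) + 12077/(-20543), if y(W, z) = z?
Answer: -449565928/762371273 ≈ -0.58969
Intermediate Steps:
y(u(11), 67)/(-37111) + 12077/(-20543) = 67/(-37111) + 12077/(-20543) = 67*(-1/37111) + 12077*(-1/20543) = -67/37111 - 12077/20543 = -449565928/762371273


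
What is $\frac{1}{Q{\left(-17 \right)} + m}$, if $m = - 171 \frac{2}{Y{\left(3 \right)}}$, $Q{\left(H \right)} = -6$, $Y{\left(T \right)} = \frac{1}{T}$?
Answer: $- \frac{1}{1032} \approx -0.00096899$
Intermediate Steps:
$m = -1026$ ($m = - 171 \frac{2}{\frac{1}{3}} = - 171 \cdot 2 \frac{1}{\frac{1}{3}} = - 171 \cdot 2 \cdot 3 = \left(-171\right) 6 = -1026$)
$\frac{1}{Q{\left(-17 \right)} + m} = \frac{1}{-6 - 1026} = \frac{1}{-1032} = - \frac{1}{1032}$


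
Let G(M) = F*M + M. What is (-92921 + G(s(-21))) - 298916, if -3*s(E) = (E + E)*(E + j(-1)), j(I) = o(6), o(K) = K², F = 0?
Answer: -391627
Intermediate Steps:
j(I) = 36 (j(I) = 6² = 36)
s(E) = -2*E*(36 + E)/3 (s(E) = -(E + E)*(E + 36)/3 = -2*E*(36 + E)/3)
G(M) = M (G(M) = 0*M + M = 0 + M = M)
(-92921 + G(s(-21))) - 298916 = (-92921 - ⅔*(-21)*(36 - 21)) - 298916 = (-92921 - ⅔*(-21)*15) - 298916 = (-92921 + 210) - 298916 = -92711 - 298916 = -391627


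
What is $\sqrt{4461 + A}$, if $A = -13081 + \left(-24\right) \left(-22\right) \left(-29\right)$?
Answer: $2 i \sqrt{5983} \approx 154.7 i$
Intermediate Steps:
$A = -28393$ ($A = -13081 + 528 \left(-29\right) = -13081 - 15312 = -28393$)
$\sqrt{4461 + A} = \sqrt{4461 - 28393} = \sqrt{-23932} = 2 i \sqrt{5983}$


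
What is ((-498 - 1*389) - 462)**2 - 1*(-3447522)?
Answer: 5267323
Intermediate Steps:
((-498 - 1*389) - 462)**2 - 1*(-3447522) = ((-498 - 389) - 462)**2 + 3447522 = (-887 - 462)**2 + 3447522 = (-1349)**2 + 3447522 = 1819801 + 3447522 = 5267323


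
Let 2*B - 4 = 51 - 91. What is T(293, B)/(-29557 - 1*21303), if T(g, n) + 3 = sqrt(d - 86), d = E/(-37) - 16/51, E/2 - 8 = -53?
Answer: 3/50860 - I*sqrt(74670477)/47986410 ≈ 5.8985e-5 - 0.00018008*I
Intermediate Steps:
E = -90 (E = 16 + 2*(-53) = 16 - 106 = -90)
d = 3998/1887 (d = -90/(-37) - 16/51 = -90*(-1/37) - 16*1/51 = 90/37 - 16/51 = 3998/1887 ≈ 2.1187)
B = -18 (B = 2 + (51 - 91)/2 = 2 + (1/2)*(-40) = 2 - 20 = -18)
T(g, n) = -3 + 2*I*sqrt(74670477)/1887 (T(g, n) = -3 + sqrt(3998/1887 - 86) = -3 + sqrt(-158284/1887) = -3 + 2*I*sqrt(74670477)/1887)
T(293, B)/(-29557 - 1*21303) = (-3 + 2*I*sqrt(74670477)/1887)/(-29557 - 1*21303) = (-3 + 2*I*sqrt(74670477)/1887)/(-29557 - 21303) = (-3 + 2*I*sqrt(74670477)/1887)/(-50860) = (-3 + 2*I*sqrt(74670477)/1887)*(-1/50860) = 3/50860 - I*sqrt(74670477)/47986410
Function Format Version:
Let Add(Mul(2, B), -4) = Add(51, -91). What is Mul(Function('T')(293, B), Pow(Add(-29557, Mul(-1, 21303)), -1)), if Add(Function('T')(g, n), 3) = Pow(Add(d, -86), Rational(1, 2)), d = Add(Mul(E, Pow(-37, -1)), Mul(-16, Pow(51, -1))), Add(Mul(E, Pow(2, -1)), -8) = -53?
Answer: Add(Rational(3, 50860), Mul(Rational(-1, 47986410), I, Pow(74670477, Rational(1, 2)))) ≈ Add(5.8985e-5, Mul(-0.00018008, I))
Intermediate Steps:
E = -90 (E = Add(16, Mul(2, -53)) = Add(16, -106) = -90)
d = Rational(3998, 1887) (d = Add(Mul(-90, Pow(-37, -1)), Mul(-16, Pow(51, -1))) = Add(Mul(-90, Rational(-1, 37)), Mul(-16, Rational(1, 51))) = Add(Rational(90, 37), Rational(-16, 51)) = Rational(3998, 1887) ≈ 2.1187)
B = -18 (B = Add(2, Mul(Rational(1, 2), Add(51, -91))) = Add(2, Mul(Rational(1, 2), -40)) = Add(2, -20) = -18)
Function('T')(g, n) = Add(-3, Mul(Rational(2, 1887), I, Pow(74670477, Rational(1, 2)))) (Function('T')(g, n) = Add(-3, Pow(Add(Rational(3998, 1887), -86), Rational(1, 2))) = Add(-3, Pow(Rational(-158284, 1887), Rational(1, 2))) = Add(-3, Mul(Rational(2, 1887), I, Pow(74670477, Rational(1, 2)))))
Mul(Function('T')(293, B), Pow(Add(-29557, Mul(-1, 21303)), -1)) = Mul(Add(-3, Mul(Rational(2, 1887), I, Pow(74670477, Rational(1, 2)))), Pow(Add(-29557, Mul(-1, 21303)), -1)) = Mul(Add(-3, Mul(Rational(2, 1887), I, Pow(74670477, Rational(1, 2)))), Pow(Add(-29557, -21303), -1)) = Mul(Add(-3, Mul(Rational(2, 1887), I, Pow(74670477, Rational(1, 2)))), Pow(-50860, -1)) = Mul(Add(-3, Mul(Rational(2, 1887), I, Pow(74670477, Rational(1, 2)))), Rational(-1, 50860)) = Add(Rational(3, 50860), Mul(Rational(-1, 47986410), I, Pow(74670477, Rational(1, 2))))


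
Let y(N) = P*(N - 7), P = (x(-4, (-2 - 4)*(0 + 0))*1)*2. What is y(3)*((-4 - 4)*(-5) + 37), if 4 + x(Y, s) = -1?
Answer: 3080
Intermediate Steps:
x(Y, s) = -5 (x(Y, s) = -4 - 1 = -5)
P = -10 (P = -5*1*2 = -5*2 = -10)
y(N) = 70 - 10*N (y(N) = -10*(N - 7) = -10*(-7 + N) = 70 - 10*N)
y(3)*((-4 - 4)*(-5) + 37) = (70 - 10*3)*((-4 - 4)*(-5) + 37) = (70 - 30)*(-8*(-5) + 37) = 40*(40 + 37) = 40*77 = 3080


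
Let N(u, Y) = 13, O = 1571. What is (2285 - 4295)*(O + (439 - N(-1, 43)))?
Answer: -4013970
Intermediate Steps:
(2285 - 4295)*(O + (439 - N(-1, 43))) = (2285 - 4295)*(1571 + (439 - 1*13)) = -2010*(1571 + (439 - 13)) = -2010*(1571 + 426) = -2010*1997 = -4013970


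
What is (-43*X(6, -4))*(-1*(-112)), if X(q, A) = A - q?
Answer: 48160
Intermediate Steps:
(-43*X(6, -4))*(-1*(-112)) = (-43*(-4 - 1*6))*(-1*(-112)) = -43*(-4 - 6)*112 = -43*(-10)*112 = 430*112 = 48160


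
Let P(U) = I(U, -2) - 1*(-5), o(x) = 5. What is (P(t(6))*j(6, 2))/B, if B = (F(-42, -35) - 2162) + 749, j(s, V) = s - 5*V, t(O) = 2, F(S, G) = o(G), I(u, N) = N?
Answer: 3/352 ≈ 0.0085227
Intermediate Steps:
F(S, G) = 5
P(U) = 3 (P(U) = -2 - 1*(-5) = -2 + 5 = 3)
B = -1408 (B = (5 - 2162) + 749 = -2157 + 749 = -1408)
(P(t(6))*j(6, 2))/B = (3*(6 - 5*2))/(-1408) = (3*(6 - 10))*(-1/1408) = (3*(-4))*(-1/1408) = -12*(-1/1408) = 3/352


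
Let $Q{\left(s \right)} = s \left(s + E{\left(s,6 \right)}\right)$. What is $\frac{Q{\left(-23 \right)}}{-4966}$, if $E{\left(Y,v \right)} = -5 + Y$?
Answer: $- \frac{1173}{4966} \approx -0.23621$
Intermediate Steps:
$Q{\left(s \right)} = s \left(-5 + 2 s\right)$ ($Q{\left(s \right)} = s \left(s + \left(-5 + s\right)\right) = s \left(-5 + 2 s\right)$)
$\frac{Q{\left(-23 \right)}}{-4966} = \frac{\left(-23\right) \left(-5 + 2 \left(-23\right)\right)}{-4966} = - 23 \left(-5 - 46\right) \left(- \frac{1}{4966}\right) = \left(-23\right) \left(-51\right) \left(- \frac{1}{4966}\right) = 1173 \left(- \frac{1}{4966}\right) = - \frac{1173}{4966}$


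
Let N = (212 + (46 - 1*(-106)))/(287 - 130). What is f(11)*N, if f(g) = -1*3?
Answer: -1092/157 ≈ -6.9554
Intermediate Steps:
N = 364/157 (N = (212 + (46 + 106))/157 = (212 + 152)*(1/157) = 364*(1/157) = 364/157 ≈ 2.3185)
f(g) = -3
f(11)*N = -3*364/157 = -1092/157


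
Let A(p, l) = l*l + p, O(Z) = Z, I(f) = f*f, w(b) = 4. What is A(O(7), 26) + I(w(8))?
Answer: 699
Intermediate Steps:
I(f) = f**2
A(p, l) = p + l**2 (A(p, l) = l**2 + p = p + l**2)
A(O(7), 26) + I(w(8)) = (7 + 26**2) + 4**2 = (7 + 676) + 16 = 683 + 16 = 699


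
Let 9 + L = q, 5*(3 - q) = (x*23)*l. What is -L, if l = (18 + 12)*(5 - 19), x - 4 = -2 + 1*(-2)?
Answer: 6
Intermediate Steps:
x = 0 (x = 4 + (-2 + 1*(-2)) = 4 + (-2 - 2) = 4 - 4 = 0)
l = -420 (l = 30*(-14) = -420)
q = 3 (q = 3 - 0*23*(-420)/5 = 3 - 0*(-420) = 3 - 1/5*0 = 3 + 0 = 3)
L = -6 (L = -9 + 3 = -6)
-L = -1*(-6) = 6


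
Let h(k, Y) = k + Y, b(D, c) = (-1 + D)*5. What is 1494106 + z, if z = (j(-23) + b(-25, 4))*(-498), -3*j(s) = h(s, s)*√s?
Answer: 1558846 - 7636*I*√23 ≈ 1.5588e+6 - 36621.0*I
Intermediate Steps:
b(D, c) = -5 + 5*D
h(k, Y) = Y + k
j(s) = -2*s^(3/2)/3 (j(s) = -(s + s)*√s/3 = -2*s*√s/3 = -2*s^(3/2)/3)
z = 64740 - 7636*I*√23 (z = (-(-46)*I*√23/3 + (-5 + 5*(-25)))*(-498) = (-(-46)*I*√23/3 + (-5 - 125))*(-498) = (46*I*√23/3 - 130)*(-498) = (-130 + 46*I*√23/3)*(-498) = 64740 - 7636*I*√23 ≈ 64740.0 - 36621.0*I)
1494106 + z = 1494106 + (64740 - 7636*I*√23) = 1558846 - 7636*I*√23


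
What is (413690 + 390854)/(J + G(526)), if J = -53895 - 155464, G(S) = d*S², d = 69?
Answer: 804544/18881285 ≈ 0.042611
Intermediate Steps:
G(S) = 69*S²
J = -209359
(413690 + 390854)/(J + G(526)) = (413690 + 390854)/(-209359 + 69*526²) = 804544/(-209359 + 69*276676) = 804544/(-209359 + 19090644) = 804544/18881285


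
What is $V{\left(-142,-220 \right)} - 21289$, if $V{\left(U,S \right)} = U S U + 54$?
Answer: $-4457315$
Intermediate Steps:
$V{\left(U,S \right)} = 54 + S U^{2}$ ($V{\left(U,S \right)} = S U U + 54 = S U^{2} + 54 = 54 + S U^{2}$)
$V{\left(-142,-220 \right)} - 21289 = \left(54 - 220 \left(-142\right)^{2}\right) - 21289 = \left(54 - 4436080\right) - 21289 = -4436026 - 21289 = -4457315$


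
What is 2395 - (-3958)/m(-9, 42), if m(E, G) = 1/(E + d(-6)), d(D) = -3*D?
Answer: 38017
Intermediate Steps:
m(E, G) = 1/(18 + E) (m(E, G) = 1/(E - 3*(-6)) = 1/(E + 18) = 1/(18 + E))
2395 - (-3958)/m(-9, 42) = 2395 - (-3958)/(1/(18 - 9)) = 2395 - (-3958)/(1/9) = 2395 - (-3958)/1/9 = 2395 - (-3958)*9 = 2395 - 1*(-35622) = 2395 + 35622 = 38017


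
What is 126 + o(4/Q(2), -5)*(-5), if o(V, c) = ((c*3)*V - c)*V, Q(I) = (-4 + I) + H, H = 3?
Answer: 1226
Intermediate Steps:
Q(I) = -1 + I (Q(I) = (-4 + I) + 3 = -1 + I)
o(V, c) = V*(-c + 3*V*c) (o(V, c) = ((3*c)*V - c)*V = (3*V*c - c)*V = (-c + 3*V*c)*V = V*(-c + 3*V*c))
126 + o(4/Q(2), -5)*(-5) = 126 + ((4/(-1 + 2))*(-5)*(-1 + 3*(4/(-1 + 2))))*(-5) = 126 + ((4/1)*(-5)*(-1 + 3*(4/1)))*(-5) = 126 + ((4*1)*(-5)*(-1 + 3*(4*1)))*(-5) = 126 + (4*(-5)*(-1 + 3*4))*(-5) = 126 + (4*(-5)*(-1 + 12))*(-5) = 126 + (4*(-5)*11)*(-5) = 126 - 220*(-5) = 126 + 1100 = 1226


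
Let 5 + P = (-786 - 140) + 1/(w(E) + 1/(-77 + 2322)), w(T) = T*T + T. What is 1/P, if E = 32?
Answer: -2370721/2207139006 ≈ -0.0010741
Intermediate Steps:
w(T) = T + T**2 (w(T) = T**2 + T = T + T**2)
P = -2207139006/2370721 (P = -5 + ((-786 - 140) + 1/(32*(1 + 32) + 1/(-77 + 2322))) = -5 + (-926 + 1/(32*33 + 1/2245)) = -5 + (-926 + 1/(1056 + 1/2245)) = -5 + (-926 + 1/(2370721/2245)) = -5 + (-926 + 2245/2370721) = -5 - 2195285401/2370721 = -2207139006/2370721 ≈ -931.00)
1/P = 1/(-2207139006/2370721) = -2370721/2207139006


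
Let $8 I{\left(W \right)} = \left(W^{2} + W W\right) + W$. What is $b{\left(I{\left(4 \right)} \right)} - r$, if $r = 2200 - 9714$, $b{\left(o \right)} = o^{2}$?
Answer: $\frac{30137}{4} \approx 7534.3$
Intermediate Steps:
$I{\left(W \right)} = \frac{W^{2}}{4} + \frac{W}{8}$ ($I{\left(W \right)} = \frac{\left(W^{2} + W W\right) + W}{8} = \frac{\left(W^{2} + W^{2}\right) + W}{8} = \frac{2 W^{2} + W}{8} = \frac{W + 2 W^{2}}{8} = \frac{W^{2}}{4} + \frac{W}{8}$)
$r = -7514$
$b{\left(I{\left(4 \right)} \right)} - r = \left(\frac{1}{8} \cdot 4 \left(1 + 2 \cdot 4\right)\right)^{2} - -7514 = \left(\frac{1}{8} \cdot 4 \left(1 + 8\right)\right)^{2} + 7514 = \left(\frac{1}{8} \cdot 4 \cdot 9\right)^{2} + 7514 = \left(\frac{9}{2}\right)^{2} + 7514 = \frac{81}{4} + 7514 = \frac{30137}{4}$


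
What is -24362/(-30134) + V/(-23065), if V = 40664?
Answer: -25517671/26732335 ≈ -0.95456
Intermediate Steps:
-24362/(-30134) + V/(-23065) = -24362/(-30134) + 40664/(-23065) = -24362*(-1/30134) + 40664*(-1/23065) = 937/1159 - 40664/23065 = -25517671/26732335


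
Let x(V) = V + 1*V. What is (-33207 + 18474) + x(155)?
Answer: -14423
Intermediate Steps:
x(V) = 2*V (x(V) = V + V = 2*V)
(-33207 + 18474) + x(155) = (-33207 + 18474) + 2*155 = -14733 + 310 = -14423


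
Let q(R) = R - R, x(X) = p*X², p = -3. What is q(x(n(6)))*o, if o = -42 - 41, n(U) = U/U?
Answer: 0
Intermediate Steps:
n(U) = 1
x(X) = -3*X²
q(R) = 0
o = -83
q(x(n(6)))*o = 0*(-83) = 0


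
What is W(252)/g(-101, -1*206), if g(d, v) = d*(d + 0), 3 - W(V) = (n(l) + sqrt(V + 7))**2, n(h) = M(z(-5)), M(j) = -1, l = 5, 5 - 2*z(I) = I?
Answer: -257/10201 + 2*sqrt(259)/10201 ≈ -0.022038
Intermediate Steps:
z(I) = 5/2 - I/2
n(h) = -1
W(V) = 3 - (-1 + sqrt(7 + V))**2 (W(V) = 3 - (-1 + sqrt(V + 7))**2 = 3 - (-1 + sqrt(7 + V))**2)
g(d, v) = d**2 (g(d, v) = d*d = d**2)
W(252)/g(-101, -1*206) = (3 - (-1 + sqrt(7 + 252))**2)/((-101)**2) = (3 - (-1 + sqrt(259))**2)/10201 = (3 - (-1 + sqrt(259))**2)*(1/10201) = 3/10201 - (-1 + sqrt(259))**2/10201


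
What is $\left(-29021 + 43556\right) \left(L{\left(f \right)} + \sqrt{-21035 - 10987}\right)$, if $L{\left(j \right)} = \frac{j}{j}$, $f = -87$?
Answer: $14535 + 43605 i \sqrt{3558} \approx 14535.0 + 2.601 \cdot 10^{6} i$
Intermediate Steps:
$L{\left(j \right)} = 1$
$\left(-29021 + 43556\right) \left(L{\left(f \right)} + \sqrt{-21035 - 10987}\right) = \left(-29021 + 43556\right) \left(1 + \sqrt{-21035 - 10987}\right) = 14535 \left(1 + \sqrt{-32022}\right) = 14535 \left(1 + 3 i \sqrt{3558}\right) = 14535 + 43605 i \sqrt{3558}$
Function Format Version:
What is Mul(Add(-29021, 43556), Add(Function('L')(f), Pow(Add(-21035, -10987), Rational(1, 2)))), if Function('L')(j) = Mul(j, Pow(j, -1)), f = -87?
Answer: Add(14535, Mul(43605, I, Pow(3558, Rational(1, 2)))) ≈ Add(14535., Mul(2.6010e+6, I))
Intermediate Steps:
Function('L')(j) = 1
Mul(Add(-29021, 43556), Add(Function('L')(f), Pow(Add(-21035, -10987), Rational(1, 2)))) = Mul(Add(-29021, 43556), Add(1, Pow(Add(-21035, -10987), Rational(1, 2)))) = Mul(14535, Add(1, Pow(-32022, Rational(1, 2)))) = Mul(14535, Add(1, Mul(3, I, Pow(3558, Rational(1, 2))))) = Add(14535, Mul(43605, I, Pow(3558, Rational(1, 2))))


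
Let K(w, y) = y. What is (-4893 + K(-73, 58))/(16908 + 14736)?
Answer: -4835/31644 ≈ -0.15279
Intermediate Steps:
(-4893 + K(-73, 58))/(16908 + 14736) = (-4893 + 58)/(16908 + 14736) = -4835/31644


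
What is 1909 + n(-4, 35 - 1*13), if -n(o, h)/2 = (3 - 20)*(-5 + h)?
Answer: 2487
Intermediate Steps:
n(o, h) = -170 + 34*h (n(o, h) = -2*(3 - 20)*(-5 + h) = -(-34)*(-5 + h) = -2*(85 - 17*h) = -170 + 34*h)
1909 + n(-4, 35 - 1*13) = 1909 + (-170 + 34*(35 - 1*13)) = 1909 + (-170 + 34*(35 - 13)) = 1909 + (-170 + 34*22) = 1909 + (-170 + 748) = 1909 + 578 = 2487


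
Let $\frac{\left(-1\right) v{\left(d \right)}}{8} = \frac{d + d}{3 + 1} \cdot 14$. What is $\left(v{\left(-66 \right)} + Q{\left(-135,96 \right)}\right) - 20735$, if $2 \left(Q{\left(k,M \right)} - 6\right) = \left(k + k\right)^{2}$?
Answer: $19417$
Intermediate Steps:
$Q{\left(k,M \right)} = 6 + 2 k^{2}$ ($Q{\left(k,M \right)} = 6 + \frac{\left(k + k\right)^{2}}{2} = 6 + \frac{\left(2 k\right)^{2}}{2} = 6 + \frac{4 k^{2}}{2} = 6 + 2 k^{2}$)
$v{\left(d \right)} = - 56 d$ ($v{\left(d \right)} = - 8 \frac{d + d}{3 + 1} \cdot 14 = - 8 \frac{2 d}{4} \cdot 14 = - 8 \cdot 2 d \frac{1}{4} \cdot 14 = - 8 \frac{d}{2} \cdot 14 = - 8 \cdot 7 d = - 56 d$)
$\left(v{\left(-66 \right)} + Q{\left(-135,96 \right)}\right) - 20735 = \left(\left(-56\right) \left(-66\right) + \left(6 + 2 \left(-135\right)^{2}\right)\right) - 20735 = \left(3696 + \left(6 + 2 \cdot 18225\right)\right) - 20735 = \left(3696 + \left(6 + 36450\right)\right) - 20735 = \left(3696 + 36456\right) - 20735 = 40152 - 20735 = 19417$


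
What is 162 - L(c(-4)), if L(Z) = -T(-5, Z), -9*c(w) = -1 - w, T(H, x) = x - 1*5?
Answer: 470/3 ≈ 156.67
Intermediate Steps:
T(H, x) = -5 + x (T(H, x) = x - 5 = -5 + x)
c(w) = ⅑ + w/9 (c(w) = -(-1 - w)/9 = ⅑ + w/9)
L(Z) = 5 - Z (L(Z) = -(-5 + Z) = 5 - Z)
162 - L(c(-4)) = 162 - (5 - (⅑ + (⅑)*(-4))) = 162 - (5 - (⅑ - 4/9)) = 162 - (5 - 1*(-⅓)) = 162 - (5 + ⅓) = 162 - 1*16/3 = 162 - 16/3 = 470/3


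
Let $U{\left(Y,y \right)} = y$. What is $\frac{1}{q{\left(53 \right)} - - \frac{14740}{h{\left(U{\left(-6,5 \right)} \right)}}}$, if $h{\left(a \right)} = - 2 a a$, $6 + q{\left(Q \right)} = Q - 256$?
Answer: $- \frac{5}{2519} \approx -0.0019849$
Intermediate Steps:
$q{\left(Q \right)} = -262 + Q$ ($q{\left(Q \right)} = -6 + \left(Q - 256\right) = -6 + \left(-256 + Q\right) = -262 + Q$)
$h{\left(a \right)} = - 2 a^{2}$
$\frac{1}{q{\left(53 \right)} - - \frac{14740}{h{\left(U{\left(-6,5 \right)} \right)}}} = \frac{1}{\left(-262 + 53\right) - - \frac{14740}{\left(-2\right) 5^{2}}} = \frac{1}{-209 - - \frac{14740}{\left(-2\right) 25}} = \frac{1}{-209 - - \frac{14740}{-50}} = \frac{1}{-209 - \left(-14740\right) \left(- \frac{1}{50}\right)} = \frac{1}{-209 - \frac{1474}{5}} = \frac{1}{- \frac{2519}{5}} = - \frac{5}{2519}$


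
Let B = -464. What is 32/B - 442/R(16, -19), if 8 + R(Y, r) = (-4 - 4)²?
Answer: -6465/812 ≈ -7.9618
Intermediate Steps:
R(Y, r) = 56 (R(Y, r) = -8 + (-4 - 4)² = -8 + (-8)² = -8 + 64 = 56)
32/B - 442/R(16, -19) = 32/(-464) - 442/56 = 32*(-1/464) - 442*1/56 = -2/29 - 221/28 = -6465/812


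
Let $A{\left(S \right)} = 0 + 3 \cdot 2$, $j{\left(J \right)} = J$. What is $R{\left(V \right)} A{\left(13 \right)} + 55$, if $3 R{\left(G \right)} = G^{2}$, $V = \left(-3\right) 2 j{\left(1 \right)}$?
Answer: $127$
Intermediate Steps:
$A{\left(S \right)} = 6$ ($A{\left(S \right)} = 0 + 6 = 6$)
$V = -6$ ($V = \left(-3\right) 2 \cdot 1 = \left(-6\right) 1 = -6$)
$R{\left(G \right)} = \frac{G^{2}}{3}$
$R{\left(V \right)} A{\left(13 \right)} + 55 = \frac{\left(-6\right)^{2}}{3} \cdot 6 + 55 = \frac{1}{3} \cdot 36 \cdot 6 + 55 = 12 \cdot 6 + 55 = 72 + 55 = 127$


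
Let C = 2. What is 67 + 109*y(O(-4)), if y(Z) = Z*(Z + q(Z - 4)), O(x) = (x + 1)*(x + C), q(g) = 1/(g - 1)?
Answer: 4645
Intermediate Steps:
q(g) = 1/(-1 + g)
O(x) = (1 + x)*(2 + x) (O(x) = (x + 1)*(x + 2) = (1 + x)*(2 + x))
y(Z) = Z*(Z + 1/(-5 + Z)) (y(Z) = Z*(Z + 1/(-1 + (Z - 4))) = Z*(Z + 1/(-1 + (-4 + Z))) = Z*(Z + 1/(-5 + Z)))
67 + 109*y(O(-4)) = 67 + 109*((2 + (-4)² + 3*(-4))*(1 + (2 + (-4)² + 3*(-4))*(-5 + (2 + (-4)² + 3*(-4))))/(-5 + (2 + (-4)² + 3*(-4)))) = 67 + 109*((2 + 16 - 12)*(1 + (2 + 16 - 12)*(-5 + (2 + 16 - 12)))/(-5 + (2 + 16 - 12))) = 67 + 109*(6*(1 + 6*(-5 + 6))/(-5 + 6)) = 67 + 109*(6*(1 + 6*1)/1) = 67 + 109*(6*1*(1 + 6)) = 67 + 109*(6*1*7) = 67 + 109*42 = 67 + 4578 = 4645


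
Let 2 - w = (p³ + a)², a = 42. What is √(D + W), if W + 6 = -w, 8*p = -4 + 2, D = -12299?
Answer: I*√43189503/64 ≈ 102.69*I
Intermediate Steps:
p = -¼ (p = (-4 + 2)/8 = (⅛)*(-2) = -¼ ≈ -0.25000)
w = -7211777/4096 (w = 2 - ((-¼)³ + 42)² = 2 - (-1/64 + 42)² = 2 - (2687/64)² = 2 - 1*7219969/4096 = 2 - 7219969/4096 = -7211777/4096 ≈ -1760.7)
W = 7187201/4096 (W = -6 - 1*(-7211777/4096) = -6 + 7211777/4096 = 7187201/4096 ≈ 1754.7)
√(D + W) = √(-12299 + 7187201/4096) = √(-43189503/4096) = I*√43189503/64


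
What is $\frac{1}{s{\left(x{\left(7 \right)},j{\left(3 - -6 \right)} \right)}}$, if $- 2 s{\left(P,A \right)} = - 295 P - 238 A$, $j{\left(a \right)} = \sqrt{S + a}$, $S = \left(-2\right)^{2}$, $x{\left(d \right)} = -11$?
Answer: $- \frac{6490}{9793653} - \frac{476 \sqrt{13}}{9793653} \approx -0.00083791$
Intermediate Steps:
$S = 4$
$j{\left(a \right)} = \sqrt{4 + a}$
$s{\left(P,A \right)} = 119 A + \frac{295 P}{2}$ ($s{\left(P,A \right)} = - \frac{- 295 P - 238 A}{2} = 119 A + \frac{295 P}{2}$)
$\frac{1}{s{\left(x{\left(7 \right)},j{\left(3 - -6 \right)} \right)}} = \frac{1}{119 \sqrt{4 + \left(3 - -6\right)} + \frac{295}{2} \left(-11\right)} = \frac{1}{119 \sqrt{4 + \left(3 + 6\right)} - \frac{3245}{2}} = \frac{1}{119 \sqrt{4 + 9} - \frac{3245}{2}} = \frac{1}{119 \sqrt{13} - \frac{3245}{2}} = \frac{1}{- \frac{3245}{2} + 119 \sqrt{13}}$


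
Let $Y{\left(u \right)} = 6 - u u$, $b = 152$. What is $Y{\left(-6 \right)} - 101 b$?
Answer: $-15382$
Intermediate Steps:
$Y{\left(u \right)} = 6 - u^{2}$
$Y{\left(-6 \right)} - 101 b = \left(6 - \left(-6\right)^{2}\right) - 15352 = \left(6 - 36\right) - 15352 = -30 - 15352 = -15382$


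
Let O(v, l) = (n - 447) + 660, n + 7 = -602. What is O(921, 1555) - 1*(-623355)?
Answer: 622959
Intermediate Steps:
n = -609 (n = -7 - 602 = -609)
O(v, l) = -396 (O(v, l) = (-609 - 447) + 660 = -1056 + 660 = -396)
O(921, 1555) - 1*(-623355) = -396 - 1*(-623355) = -396 + 623355 = 622959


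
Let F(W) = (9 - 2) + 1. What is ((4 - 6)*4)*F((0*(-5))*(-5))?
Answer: -64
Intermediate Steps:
F(W) = 8 (F(W) = 7 + 1 = 8)
((4 - 6)*4)*F((0*(-5))*(-5)) = ((4 - 6)*4)*8 = -2*4*8 = -8*8 = -64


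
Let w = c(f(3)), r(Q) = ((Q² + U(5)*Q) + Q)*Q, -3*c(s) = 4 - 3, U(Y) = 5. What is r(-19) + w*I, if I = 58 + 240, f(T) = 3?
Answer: -14377/3 ≈ -4792.3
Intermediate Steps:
c(s) = -⅓ (c(s) = -(4 - 3)/3 = -⅓*1 = -⅓)
r(Q) = Q*(Q² + 6*Q) (r(Q) = ((Q² + 5*Q) + Q)*Q = (Q² + 6*Q)*Q = Q*(Q² + 6*Q))
w = -⅓ ≈ -0.33333
I = 298
r(-19) + w*I = (-19)²*(6 - 19) - ⅓*298 = 361*(-13) - 298/3 = -4693 - 298/3 = -14377/3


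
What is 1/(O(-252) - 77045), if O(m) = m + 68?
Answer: -1/77229 ≈ -1.2948e-5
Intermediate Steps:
O(m) = 68 + m
1/(O(-252) - 77045) = 1/((68 - 252) - 77045) = 1/(-184 - 77045) = 1/(-77229) = -1/77229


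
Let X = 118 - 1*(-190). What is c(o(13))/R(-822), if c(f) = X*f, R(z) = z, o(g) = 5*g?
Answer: -10010/411 ≈ -24.355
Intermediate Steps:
X = 308 (X = 118 + 190 = 308)
c(f) = 308*f
c(o(13))/R(-822) = (308*(5*13))/(-822) = (308*65)*(-1/822) = 20020*(-1/822) = -10010/411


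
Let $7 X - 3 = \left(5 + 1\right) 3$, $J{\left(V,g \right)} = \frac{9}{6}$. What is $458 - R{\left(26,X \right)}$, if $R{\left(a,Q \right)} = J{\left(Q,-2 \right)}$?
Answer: $\frac{913}{2} \approx 456.5$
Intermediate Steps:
$J{\left(V,g \right)} = \frac{3}{2}$ ($J{\left(V,g \right)} = 9 \cdot \frac{1}{6} = \frac{3}{2}$)
$X = 3$ ($X = \frac{3}{7} + \frac{\left(5 + 1\right) 3}{7} = \frac{3}{7} + \frac{6 \cdot 3}{7} = \frac{3}{7} + \frac{1}{7} \cdot 18 = \frac{3}{7} + \frac{18}{7} = 3$)
$R{\left(a,Q \right)} = \frac{3}{2}$
$458 - R{\left(26,X \right)} = 458 - \frac{3}{2} = \frac{913}{2}$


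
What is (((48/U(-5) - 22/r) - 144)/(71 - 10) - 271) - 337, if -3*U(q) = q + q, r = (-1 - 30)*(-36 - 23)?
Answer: -340355062/557845 ≈ -610.13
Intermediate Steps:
r = 1829 (r = -31*(-59) = 1829)
U(q) = -2*q/3 (U(q) = -(q + q)/3 = -2*q/3)
(((48/U(-5) - 22/r) - 144)/(71 - 10) - 271) - 337 = (((48/((-2/3*(-5))) - 22/1829) - 144)/(71 - 10) - 271) - 337 = (((48/(10/3) - 22*1/1829) - 144)/61 - 271) - 337 = (((48*(3/10) - 22/1829) - 144)*(1/61) - 271) - 337 = (((72/5 - 22/1829) - 144)*(1/61) - 271) - 337 = ((131578/9145 - 144)*(1/61) - 271) - 337 = (-1185302/9145*1/61 - 271) - 337 = (-1185302/557845 - 271) - 337 = -152361297/557845 - 337 = -340355062/557845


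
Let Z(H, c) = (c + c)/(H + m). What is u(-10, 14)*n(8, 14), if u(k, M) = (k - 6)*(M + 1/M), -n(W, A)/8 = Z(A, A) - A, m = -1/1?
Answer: -277376/13 ≈ -21337.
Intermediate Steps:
m = -1 (m = -1*1 = -1)
Z(H, c) = 2*c/(-1 + H) (Z(H, c) = (c + c)/(H - 1) = (2*c)/(-1 + H) = 2*c/(-1 + H))
n(W, A) = 8*A - 16*A/(-1 + A) (n(W, A) = -8*(2*A/(-1 + A) - A) = -8*(-A + 2*A/(-1 + A)) = 8*A - 16*A/(-1 + A))
u(k, M) = (-6 + k)*(M + 1/M)
u(-10, 14)*n(8, 14) = ((-6 - 10 + 14²*(-6 - 10))/14)*(8*14*(-3 + 14)/(-1 + 14)) = ((-6 - 10 + 196*(-16))/14)*(8*14*11/13) = ((-6 - 10 - 3136)/14)*(8*14*(1/13)*11) = ((1/14)*(-3152))*(1232/13) = -1576/7*1232/13 = -277376/13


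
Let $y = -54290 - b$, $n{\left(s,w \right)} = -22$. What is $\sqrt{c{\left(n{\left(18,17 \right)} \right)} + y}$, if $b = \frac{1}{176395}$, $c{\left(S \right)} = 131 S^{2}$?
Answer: $\frac{\sqrt{283583896395455}}{176395} \approx 95.467$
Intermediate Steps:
$b = \frac{1}{176395} \approx 5.6691 \cdot 10^{-6}$
$y = - \frac{9576484551}{176395}$ ($y = -54290 - \frac{1}{176395} = - \frac{9576484551}{176395} \approx -54290.0$)
$\sqrt{c{\left(n{\left(18,17 \right)} \right)} + y} = \sqrt{131 \left(-22\right)^{2} - \frac{9576484551}{176395}} = \sqrt{131 \cdot 484 - \frac{9576484551}{176395}} = \sqrt{63404 - \frac{9576484551}{176395}} = \sqrt{\frac{1607664029}{176395}} = \frac{\sqrt{283583896395455}}{176395}$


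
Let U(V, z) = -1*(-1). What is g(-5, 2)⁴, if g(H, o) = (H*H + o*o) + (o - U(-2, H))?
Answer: 810000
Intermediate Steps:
U(V, z) = 1
g(H, o) = -1 + o + H² + o² (g(H, o) = (H*H + o*o) + (o - 1*1) = (H² + o²) + (o - 1) = (H² + o²) + (-1 + o) = -1 + o + H² + o²)
g(-5, 2)⁴ = (-1 + 2 + (-5)² + 2²)⁴ = (-1 + 2 + 25 + 4)⁴ = 30⁴ = 810000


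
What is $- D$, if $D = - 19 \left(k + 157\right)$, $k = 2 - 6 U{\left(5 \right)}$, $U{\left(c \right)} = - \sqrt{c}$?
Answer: $3021 + 114 \sqrt{5} \approx 3275.9$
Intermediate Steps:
$k = 2 + 6 \sqrt{5}$ ($k = 2 - 6 \left(- \sqrt{5}\right) = 2 + 6 \sqrt{5} \approx 15.416$)
$D = -3021 - 114 \sqrt{5}$ ($D = - 19 \left(\left(2 + 6 \sqrt{5}\right) + 157\right) = - 19 \left(159 + 6 \sqrt{5}\right) = -3021 - 114 \sqrt{5} \approx -3275.9$)
$- D = - (-3021 - 114 \sqrt{5}) = 3021 + 114 \sqrt{5}$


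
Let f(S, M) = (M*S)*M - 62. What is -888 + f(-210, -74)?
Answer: -1150910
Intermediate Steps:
f(S, M) = -62 + S*M² (f(S, M) = S*M² - 62 = -62 + S*M²)
-888 + f(-210, -74) = -888 + (-62 - 210*(-74)²) = -888 + (-62 - 210*5476) = -888 + (-62 - 1149960) = -888 - 1150022 = -1150910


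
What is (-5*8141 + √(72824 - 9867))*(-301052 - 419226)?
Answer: 29318915990 - 720278*√62957 ≈ 2.9138e+10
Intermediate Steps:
(-5*8141 + √(72824 - 9867))*(-301052 - 419226) = (-40705 + √62957)*(-720278) = 29318915990 - 720278*√62957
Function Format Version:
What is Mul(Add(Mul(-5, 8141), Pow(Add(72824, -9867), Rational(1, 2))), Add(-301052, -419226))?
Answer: Add(29318915990, Mul(-720278, Pow(62957, Rational(1, 2)))) ≈ 2.9138e+10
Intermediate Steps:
Mul(Add(Mul(-5, 8141), Pow(Add(72824, -9867), Rational(1, 2))), Add(-301052, -419226)) = Mul(Add(-40705, Pow(62957, Rational(1, 2))), -720278) = Add(29318915990, Mul(-720278, Pow(62957, Rational(1, 2))))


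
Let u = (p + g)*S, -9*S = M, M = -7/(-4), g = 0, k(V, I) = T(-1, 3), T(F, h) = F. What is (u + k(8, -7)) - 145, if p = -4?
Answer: -1307/9 ≈ -145.22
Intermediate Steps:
k(V, I) = -1
M = 7/4 (M = -7*(-¼) = 7/4 ≈ 1.7500)
S = -7/36 (S = -⅑*7/4 = -7/36 ≈ -0.19444)
u = 7/9 (u = (-4 + 0)*(-7/36) = -4*(-7/36) = 7/9 ≈ 0.77778)
(u + k(8, -7)) - 145 = (7/9 - 1) - 145 = -2/9 - 145 = -1307/9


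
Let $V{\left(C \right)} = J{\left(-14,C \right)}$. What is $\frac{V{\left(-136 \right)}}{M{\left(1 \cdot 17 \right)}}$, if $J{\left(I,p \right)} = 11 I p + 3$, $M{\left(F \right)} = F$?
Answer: $\frac{20947}{17} \approx 1232.2$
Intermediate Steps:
$J{\left(I,p \right)} = 3 + 11 I p$ ($J{\left(I,p \right)} = 11 I p + 3 = 3 + 11 I p$)
$V{\left(C \right)} = 3 - 154 C$ ($V{\left(C \right)} = 3 + 11 \left(-14\right) C = 3 - 154 C$)
$\frac{V{\left(-136 \right)}}{M{\left(1 \cdot 17 \right)}} = \frac{3 - -20944}{1 \cdot 17} = \frac{3 + 20944}{17} = 20947 \cdot \frac{1}{17} = \frac{20947}{17}$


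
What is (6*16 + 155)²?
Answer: 63001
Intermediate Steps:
(6*16 + 155)² = (96 + 155)² = 251² = 63001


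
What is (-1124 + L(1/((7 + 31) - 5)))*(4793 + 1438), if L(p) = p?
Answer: -77038007/11 ≈ -7.0035e+6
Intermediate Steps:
(-1124 + L(1/((7 + 31) - 5)))*(4793 + 1438) = (-1124 + 1/((7 + 31) - 5))*(4793 + 1438) = (-1124 + 1/(38 - 5))*6231 = (-1124 + 1/33)*6231 = -37091/33*6231 = -77038007/11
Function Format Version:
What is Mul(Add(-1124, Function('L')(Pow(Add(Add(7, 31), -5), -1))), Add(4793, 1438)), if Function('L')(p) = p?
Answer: Rational(-77038007, 11) ≈ -7.0035e+6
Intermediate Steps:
Mul(Add(-1124, Function('L')(Pow(Add(Add(7, 31), -5), -1))), Add(4793, 1438)) = Mul(Add(-1124, Pow(Add(Add(7, 31), -5), -1)), Add(4793, 1438)) = Mul(Add(-1124, Pow(Add(38, -5), -1)), 6231) = Mul(Add(-1124, Pow(33, -1)), 6231) = Mul(Add(-1124, Rational(1, 33)), 6231) = Mul(Rational(-37091, 33), 6231) = Rational(-77038007, 11)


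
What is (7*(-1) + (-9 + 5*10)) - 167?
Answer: -133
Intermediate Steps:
(7*(-1) + (-9 + 5*10)) - 167 = (-7 + (-9 + 50)) - 167 = (-7 + 41) - 167 = 34 - 167 = -133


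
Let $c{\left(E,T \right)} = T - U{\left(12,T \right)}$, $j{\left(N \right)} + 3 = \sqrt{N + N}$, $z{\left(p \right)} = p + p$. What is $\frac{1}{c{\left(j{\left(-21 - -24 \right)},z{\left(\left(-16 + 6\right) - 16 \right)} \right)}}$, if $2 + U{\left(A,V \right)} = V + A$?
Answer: $- \frac{1}{10} \approx -0.1$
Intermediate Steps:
$z{\left(p \right)} = 2 p$
$U{\left(A,V \right)} = -2 + A + V$ ($U{\left(A,V \right)} = -2 + \left(V + A\right) = -2 + \left(A + V\right) = -2 + A + V$)
$j{\left(N \right)} = -3 + \sqrt{2} \sqrt{N}$ ($j{\left(N \right)} = -3 + \sqrt{N + N} = -3 + \sqrt{2 N} = -3 + \sqrt{2} \sqrt{N}$)
$c{\left(E,T \right)} = -10$ ($c{\left(E,T \right)} = T - \left(-2 + 12 + T\right) = T - \left(10 + T\right) = -10$)
$\frac{1}{c{\left(j{\left(-21 - -24 \right)},z{\left(\left(-16 + 6\right) - 16 \right)} \right)}} = \frac{1}{-10} = - \frac{1}{10}$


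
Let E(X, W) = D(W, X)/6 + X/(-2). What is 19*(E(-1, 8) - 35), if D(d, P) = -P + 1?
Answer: -3895/6 ≈ -649.17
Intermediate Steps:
D(d, P) = 1 - P
E(X, W) = ⅙ - 2*X/3 (E(X, W) = (1 - X)/6 + X/(-2) = (1 - X)*(⅙) + X*(-½) = (⅙ - X/6) - X/2 = ⅙ - 2*X/3)
19*(E(-1, 8) - 35) = 19*((⅙ - ⅔*(-1)) - 35) = 19*((⅙ + ⅔) - 35) = 19*(⅚ - 35) = 19*(-205/6) = -3895/6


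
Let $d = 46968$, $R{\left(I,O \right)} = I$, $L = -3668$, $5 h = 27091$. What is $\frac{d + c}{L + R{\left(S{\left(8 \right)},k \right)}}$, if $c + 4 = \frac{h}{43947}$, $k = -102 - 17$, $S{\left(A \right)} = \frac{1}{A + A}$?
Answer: $- \frac{165114586096}{12895587945} \approx -12.804$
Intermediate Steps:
$h = \frac{27091}{5}$ ($h = \frac{1}{5} \cdot 27091 = \frac{27091}{5} \approx 5418.2$)
$S{\left(A \right)} = \frac{1}{2 A}$
$k = -119$
$c = - \frac{851849}{219735}$ ($c = -4 + \frac{27091}{5 \cdot 43947} = -4 + \frac{27091}{5} \cdot \frac{1}{43947} = -4 + \frac{27091}{219735} = - \frac{851849}{219735} \approx -3.8767$)
$\frac{d + c}{L + R{\left(S{\left(8 \right)},k \right)}} = \frac{46968 - \frac{851849}{219735}}{-3668 + \frac{1}{2 \cdot 8}} = \frac{10319661631}{219735 \left(-3668 + \frac{1}{2} \cdot \frac{1}{8}\right)} = \frac{10319661631}{219735 \left(-3668 + \frac{1}{16}\right)} = \frac{10319661631}{219735 \left(- \frac{58687}{16}\right)} = \frac{10319661631}{219735} \left(- \frac{16}{58687}\right) = - \frac{165114586096}{12895587945}$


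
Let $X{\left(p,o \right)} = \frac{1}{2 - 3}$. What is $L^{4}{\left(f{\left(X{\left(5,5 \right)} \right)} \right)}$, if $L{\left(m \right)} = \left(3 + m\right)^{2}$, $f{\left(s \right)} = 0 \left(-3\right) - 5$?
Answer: $256$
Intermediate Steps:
$X{\left(p,o \right)} = -1$ ($X{\left(p,o \right)} = \frac{1}{-1} = -1$)
$f{\left(s \right)} = -5$ ($f{\left(s \right)} = 0 - 5 = -5$)
$L^{4}{\left(f{\left(X{\left(5,5 \right)} \right)} \right)} = \left(\left(3 - 5\right)^{2}\right)^{4} = \left(\left(-2\right)^{2}\right)^{4} = 4^{4} = 256$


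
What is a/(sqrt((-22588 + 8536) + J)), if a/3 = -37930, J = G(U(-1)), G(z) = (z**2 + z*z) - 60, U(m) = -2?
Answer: 56895*I*sqrt(3526)/3526 ≈ 958.15*I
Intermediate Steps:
G(z) = -60 + 2*z**2 (G(z) = (z**2 + z**2) - 60 = 2*z**2 - 60 = -60 + 2*z**2)
J = -52 (J = -60 + 2*(-2)**2 = -60 + 2*4 = -60 + 8 = -52)
a = -113790 (a = 3*(-37930) = -113790)
a/(sqrt((-22588 + 8536) + J)) = -113790/sqrt((-22588 + 8536) - 52) = -113790/sqrt(-14052 - 52) = -113790*(-I*sqrt(3526)/7052) = -(-56895)*I*sqrt(3526)/3526 = 56895*I*sqrt(3526)/3526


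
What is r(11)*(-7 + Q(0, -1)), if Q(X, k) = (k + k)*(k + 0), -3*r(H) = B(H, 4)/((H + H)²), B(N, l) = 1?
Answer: 5/1452 ≈ 0.0034435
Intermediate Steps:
r(H) = -1/(12*H²) (r(H) = -1/(3*((H + H)²)) = -1/(3*((2*H)²)) = -1/(3*(4*H²)) = -1/(4*H²)/3 = -1/(12*H²))
Q(X, k) = 2*k² (Q(X, k) = (2*k)*k = 2*k²)
r(11)*(-7 + Q(0, -1)) = (-1/12/11²)*(-7 + 2*(-1)²) = (-1/12*1/121)*(-7 + 2*1) = -(-7 + 2)/1452 = -1/1452*(-5) = 5/1452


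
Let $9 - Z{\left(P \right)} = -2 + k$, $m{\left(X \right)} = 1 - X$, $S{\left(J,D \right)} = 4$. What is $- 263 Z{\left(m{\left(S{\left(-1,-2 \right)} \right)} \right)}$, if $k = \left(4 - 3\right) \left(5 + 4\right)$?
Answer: $-526$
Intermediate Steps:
$k = 9$ ($k = 1 \cdot 9 = 9$)
$Z{\left(P \right)} = 2$ ($Z{\left(P \right)} = 9 - \left(-2 + 9\right) = 9 - 7 = 2$)
$- 263 Z{\left(m{\left(S{\left(-1,-2 \right)} \right)} \right)} = \left(-263\right) 2 = -526$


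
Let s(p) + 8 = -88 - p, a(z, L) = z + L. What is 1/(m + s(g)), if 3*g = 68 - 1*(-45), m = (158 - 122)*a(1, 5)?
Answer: 3/247 ≈ 0.012146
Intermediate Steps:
a(z, L) = L + z
m = 216 (m = (158 - 122)*(5 + 1) = 36*6 = 216)
g = 113/3 (g = (68 - 1*(-45))/3 = (68 + 45)/3 = (⅓)*113 = 113/3 ≈ 37.667)
s(p) = -96 - p (s(p) = -8 + (-88 - p) = -96 - p)
1/(m + s(g)) = 1/(216 + (-96 - 1*113/3)) = 1/(216 + (-96 - 113/3)) = 1/(216 - 401/3) = 1/(247/3) = 3/247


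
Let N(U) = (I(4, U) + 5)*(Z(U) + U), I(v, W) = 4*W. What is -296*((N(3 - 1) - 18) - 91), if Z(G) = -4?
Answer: 39960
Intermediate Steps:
N(U) = (-4 + U)*(5 + 4*U) (N(U) = (4*U + 5)*(-4 + U) = (5 + 4*U)*(-4 + U) = (-4 + U)*(5 + 4*U))
-296*((N(3 - 1) - 18) - 91) = -296*(((-20 - 11*(3 - 1) + 4*(3 - 1)²) - 18) - 91) = -296*(((-20 - 11*2 + 4*2²) - 18) - 91) = -296*(((-20 - 22 + 4*4) - 18) - 91) = -296*(((-20 - 22 + 16) - 18) - 91) = -296*((-26 - 18) - 91) = -296*(-44 - 91) = -296*(-135) = 39960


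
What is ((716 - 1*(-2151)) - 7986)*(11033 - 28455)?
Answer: 89183218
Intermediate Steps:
((716 - 1*(-2151)) - 7986)*(11033 - 28455) = ((716 + 2151) - 7986)*(-17422) = (2867 - 7986)*(-17422) = -5119*(-17422) = 89183218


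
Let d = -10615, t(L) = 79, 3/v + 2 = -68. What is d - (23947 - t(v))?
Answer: -34483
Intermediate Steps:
v = -3/70 (v = 3/(-2 - 68) = 3/(-70) = 3*(-1/70) = -3/70 ≈ -0.042857)
d - (23947 - t(v)) = -10615 - (23947 - 1*79) = -10615 - (23947 - 79) = -10615 - 1*23868 = -10615 - 23868 = -34483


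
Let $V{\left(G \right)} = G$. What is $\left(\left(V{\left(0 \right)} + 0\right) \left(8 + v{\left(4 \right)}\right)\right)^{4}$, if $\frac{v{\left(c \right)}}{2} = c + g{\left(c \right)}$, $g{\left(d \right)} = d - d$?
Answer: $0$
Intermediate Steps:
$g{\left(d \right)} = 0$
$v{\left(c \right)} = 2 c$ ($v{\left(c \right)} = 2 \left(c + 0\right) = 2 c$)
$\left(\left(V{\left(0 \right)} + 0\right) \left(8 + v{\left(4 \right)}\right)\right)^{4} = \left(\left(0 + 0\right) \left(8 + 2 \cdot 4\right)\right)^{4} = \left(0 \left(8 + 8\right)\right)^{4} = \left(0 \cdot 16\right)^{4} = 0^{4} = 0$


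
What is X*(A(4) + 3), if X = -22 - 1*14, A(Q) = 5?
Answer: -288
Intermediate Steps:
X = -36 (X = -22 - 14 = -36)
X*(A(4) + 3) = -36*(5 + 3) = -36*8 = -288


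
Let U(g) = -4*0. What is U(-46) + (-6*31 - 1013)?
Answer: -1199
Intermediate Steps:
U(g) = 0
U(-46) + (-6*31 - 1013) = 0 + (-6*31 - 1013) = 0 + (-186 - 1013) = 0 - 1199 = -1199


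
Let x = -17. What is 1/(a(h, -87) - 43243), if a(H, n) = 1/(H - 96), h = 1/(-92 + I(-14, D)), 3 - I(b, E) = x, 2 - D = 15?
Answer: -6913/298938931 ≈ -2.3125e-5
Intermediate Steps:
D = -13 (D = 2 - 1*15 = 2 - 15 = -13)
I(b, E) = 20 (I(b, E) = 3 - 1*(-17) = 3 + 17 = 20)
h = -1/72 (h = 1/(-92 + 20) = 1/(-72) = -1/72 ≈ -0.013889)
a(H, n) = 1/(-96 + H)
1/(a(h, -87) - 43243) = 1/(1/(-96 - 1/72) - 43243) = 1/(1/(-6913/72) - 43243) = 1/(-72/6913 - 43243) = 1/(-298938931/6913) = -6913/298938931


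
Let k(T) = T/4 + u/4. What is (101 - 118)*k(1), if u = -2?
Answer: 17/4 ≈ 4.2500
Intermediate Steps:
k(T) = -1/2 + T/4 (k(T) = T/4 - 2/4 = T*(1/4) - 2*1/4 = T/4 - 1/2 = -1/2 + T/4)
(101 - 118)*k(1) = (101 - 118)*(-1/2 + (1/4)*1) = -17*(-1/2 + 1/4) = -17*(-1/4) = 17/4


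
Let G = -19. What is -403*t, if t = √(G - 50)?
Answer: -403*I*√69 ≈ -3347.6*I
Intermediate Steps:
t = I*√69 (t = √(-19 - 50) = √(-69) = I*√69 ≈ 8.3066*I)
-403*t = -403*I*√69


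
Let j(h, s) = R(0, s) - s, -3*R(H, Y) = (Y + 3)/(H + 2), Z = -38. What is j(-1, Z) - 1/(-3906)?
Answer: 85607/1953 ≈ 43.834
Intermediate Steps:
R(H, Y) = -(3 + Y)/(3*(2 + H)) (R(H, Y) = -(Y + 3)/(3*(H + 2)) = -(3 + Y)/(3*(2 + H)))
j(h, s) = -½ - 7*s/6 (j(h, s) = (-3 - s)/(3*(2 + 0)) - s = (⅓)*(-3 - s)/2 - s = (⅓)*(½)*(-3 - s) - s = (-½ - s/6) - s = -½ - 7*s/6)
j(-1, Z) - 1/(-3906) = (-½ - 7/6*(-38)) - 1/(-3906) = (-½ + 133/3) - 1*(-1/3906) = 263/6 + 1/3906 = 85607/1953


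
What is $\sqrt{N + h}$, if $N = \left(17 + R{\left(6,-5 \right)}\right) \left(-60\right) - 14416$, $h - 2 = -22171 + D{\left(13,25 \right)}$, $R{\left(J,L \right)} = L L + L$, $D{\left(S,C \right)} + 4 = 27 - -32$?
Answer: $25 i \sqrt{62} \approx 196.85 i$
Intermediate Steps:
$D{\left(S,C \right)} = 55$ ($D{\left(S,C \right)} = -4 + \left(27 - -32\right) = -4 + \left(27 + 32\right) = -4 + 59 = 55$)
$R{\left(J,L \right)} = L + L^{2}$ ($R{\left(J,L \right)} = L^{2} + L = L + L^{2}$)
$h = -22114$ ($h = 2 + \left(-22171 + 55\right) = 2 - 22116 = -22114$)
$N = -16636$ ($N = \left(17 - 5 \left(1 - 5\right)\right) \left(-60\right) - 14416 = \left(17 - -20\right) \left(-60\right) - 14416 = \left(17 + 20\right) \left(-60\right) - 14416 = 37 \left(-60\right) - 14416 = -2220 - 14416 = -16636$)
$\sqrt{N + h} = \sqrt{-16636 - 22114} = \sqrt{-38750} = 25 i \sqrt{62}$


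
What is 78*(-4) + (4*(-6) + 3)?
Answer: -333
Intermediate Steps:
78*(-4) + (4*(-6) + 3) = -312 + (-24 + 3) = -312 - 21 = -333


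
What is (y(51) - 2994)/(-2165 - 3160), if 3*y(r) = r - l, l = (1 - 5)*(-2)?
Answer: 8939/15975 ≈ 0.55956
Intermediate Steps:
l = 8 (l = -4*(-2) = 8)
y(r) = -8/3 + r/3 (y(r) = (r - 1*8)/3 = (r - 8)/3 = (-8 + r)/3 = -8/3 + r/3)
(y(51) - 2994)/(-2165 - 3160) = ((-8/3 + (1/3)*51) - 2994)/(-2165 - 3160) = ((-8/3 + 17) - 2994)/(-5325) = (43/3 - 2994)*(-1/5325) = -8939/3*(-1/5325) = 8939/15975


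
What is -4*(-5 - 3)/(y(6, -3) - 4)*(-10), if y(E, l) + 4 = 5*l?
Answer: 320/23 ≈ 13.913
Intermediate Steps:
y(E, l) = -4 + 5*l
-4*(-5 - 3)/(y(6, -3) - 4)*(-10) = -4*(-5 - 3)/((-4 + 5*(-3)) - 4)*(-10) = -(-32)/((-4 - 15) - 4)*(-10) = -(-32)/(-19 - 4)*(-10) = -(-32)/(-23)*(-10) = -(-32)*(-1)/23*(-10) = -4*8/23*(-10) = -32/23*(-10) = 320/23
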